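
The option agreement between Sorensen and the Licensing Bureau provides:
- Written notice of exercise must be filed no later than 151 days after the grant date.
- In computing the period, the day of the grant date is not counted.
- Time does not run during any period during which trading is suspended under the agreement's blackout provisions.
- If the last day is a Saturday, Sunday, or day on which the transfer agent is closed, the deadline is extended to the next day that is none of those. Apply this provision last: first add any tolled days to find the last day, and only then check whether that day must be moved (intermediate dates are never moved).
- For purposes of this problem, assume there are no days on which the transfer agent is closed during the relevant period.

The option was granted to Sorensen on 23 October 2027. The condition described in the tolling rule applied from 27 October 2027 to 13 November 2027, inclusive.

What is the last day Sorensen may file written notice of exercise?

April 10, 2028

151 days after 23 October 2027 is March 22, 2028.
From October 27, 2027 through November 13, 2027 inclusive is 18 days; tolling adds 18 days: March 22, 2028 + 18 days = April 9, 2028.
April 9, 2028 is Sunday. The next qualifying day is April 10, 2028.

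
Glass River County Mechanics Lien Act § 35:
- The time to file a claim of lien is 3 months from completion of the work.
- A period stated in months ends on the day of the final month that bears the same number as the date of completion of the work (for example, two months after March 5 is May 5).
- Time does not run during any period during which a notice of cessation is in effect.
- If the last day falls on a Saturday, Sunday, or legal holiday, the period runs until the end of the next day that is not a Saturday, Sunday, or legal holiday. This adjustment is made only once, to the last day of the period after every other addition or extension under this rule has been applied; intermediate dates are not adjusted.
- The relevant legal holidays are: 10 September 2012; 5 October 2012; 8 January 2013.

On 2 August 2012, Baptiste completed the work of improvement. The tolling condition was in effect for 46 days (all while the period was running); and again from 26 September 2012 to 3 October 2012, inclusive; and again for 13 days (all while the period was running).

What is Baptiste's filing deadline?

January 9, 2013

3 months after 2 August 2012 is November 2, 2012.
Tolling adds 46 days: November 2, 2012 + 46 days = December 18, 2012.
From September 26, 2012 through October 3, 2012 inclusive is 8 days; tolling adds 8 days: December 18, 2012 + 8 days = December 26, 2012.
Tolling adds 13 days: December 26, 2012 + 13 days = January 8, 2013.
January 8, 2013 is a listed holiday. The next qualifying day is January 9, 2013.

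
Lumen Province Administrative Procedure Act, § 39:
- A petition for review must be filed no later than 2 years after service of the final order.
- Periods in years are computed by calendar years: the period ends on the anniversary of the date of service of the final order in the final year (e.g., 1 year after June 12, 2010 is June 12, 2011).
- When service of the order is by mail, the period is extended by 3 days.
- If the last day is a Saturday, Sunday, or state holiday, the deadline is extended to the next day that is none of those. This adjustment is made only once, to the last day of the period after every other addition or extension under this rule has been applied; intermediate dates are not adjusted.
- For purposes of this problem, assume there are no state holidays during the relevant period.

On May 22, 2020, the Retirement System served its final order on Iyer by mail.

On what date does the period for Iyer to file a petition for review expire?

May 25, 2022

2 years after May 22, 2020 is May 22, 2022.
Service was by mail, adding 3 days: May 22, 2022 + 3 days = May 25, 2022.
May 25, 2022 is a Wednesday and not a state holiday, so no extension applies.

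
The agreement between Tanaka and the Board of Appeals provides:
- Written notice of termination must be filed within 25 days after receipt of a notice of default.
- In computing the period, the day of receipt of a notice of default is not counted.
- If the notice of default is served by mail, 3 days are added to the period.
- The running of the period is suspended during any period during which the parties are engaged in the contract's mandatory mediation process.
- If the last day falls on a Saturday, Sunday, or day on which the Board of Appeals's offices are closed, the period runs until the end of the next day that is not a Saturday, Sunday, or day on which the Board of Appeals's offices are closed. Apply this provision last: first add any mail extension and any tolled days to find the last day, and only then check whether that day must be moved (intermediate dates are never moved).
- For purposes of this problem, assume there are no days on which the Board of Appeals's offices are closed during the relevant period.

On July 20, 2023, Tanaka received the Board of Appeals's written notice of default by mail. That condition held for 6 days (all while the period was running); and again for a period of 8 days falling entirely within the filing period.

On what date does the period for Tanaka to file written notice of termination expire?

25 days after July 20, 2023 is August 14, 2023.
Service was by mail, adding 3 days: August 14, 2023 + 3 days = August 17, 2023.
Tolling adds 6 days: August 17, 2023 + 6 days = August 23, 2023.
Tolling adds 8 days: August 23, 2023 + 8 days = August 31, 2023.
August 31, 2023 is a Thursday and not a day on which the Board of Appeals's offices are closed, so no extension applies.

August 31, 2023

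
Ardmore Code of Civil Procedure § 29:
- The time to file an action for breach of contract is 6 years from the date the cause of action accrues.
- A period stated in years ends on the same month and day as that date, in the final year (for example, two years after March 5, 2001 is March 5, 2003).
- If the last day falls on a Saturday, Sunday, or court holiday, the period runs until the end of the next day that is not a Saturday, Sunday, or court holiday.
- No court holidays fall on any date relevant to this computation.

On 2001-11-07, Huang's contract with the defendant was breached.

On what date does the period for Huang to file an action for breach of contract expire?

November 7, 2007

6 years after 2001-11-07 is November 7, 2007.
November 7, 2007 is a Wednesday and not a court holiday, so no extension applies.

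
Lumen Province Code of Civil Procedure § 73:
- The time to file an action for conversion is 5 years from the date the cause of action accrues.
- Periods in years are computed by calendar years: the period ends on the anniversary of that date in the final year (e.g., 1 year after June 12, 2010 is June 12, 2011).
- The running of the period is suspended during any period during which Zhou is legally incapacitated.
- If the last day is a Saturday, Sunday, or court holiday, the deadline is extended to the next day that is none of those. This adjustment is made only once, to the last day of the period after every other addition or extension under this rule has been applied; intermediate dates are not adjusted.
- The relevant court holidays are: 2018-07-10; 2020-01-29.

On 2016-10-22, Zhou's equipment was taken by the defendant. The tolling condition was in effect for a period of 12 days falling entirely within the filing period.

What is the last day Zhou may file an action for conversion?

5 years after 2016-10-22 is October 22, 2021.
Tolling adds 12 days: October 22, 2021 + 12 days = November 3, 2021.
November 3, 2021 is a Wednesday and not a court holiday, so no extension applies.

November 3, 2021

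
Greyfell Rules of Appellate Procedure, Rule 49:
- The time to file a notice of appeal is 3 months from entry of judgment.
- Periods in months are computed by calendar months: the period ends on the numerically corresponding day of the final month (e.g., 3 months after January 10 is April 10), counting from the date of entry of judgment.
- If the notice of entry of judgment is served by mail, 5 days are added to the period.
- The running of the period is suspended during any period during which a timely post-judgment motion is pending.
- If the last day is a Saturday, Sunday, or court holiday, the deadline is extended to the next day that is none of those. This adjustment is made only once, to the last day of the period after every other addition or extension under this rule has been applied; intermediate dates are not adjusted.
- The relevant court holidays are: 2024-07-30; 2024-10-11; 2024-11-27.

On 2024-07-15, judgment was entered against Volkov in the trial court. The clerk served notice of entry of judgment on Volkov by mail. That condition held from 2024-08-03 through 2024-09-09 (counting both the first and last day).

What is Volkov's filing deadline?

3 months after 2024-07-15 is October 15, 2024.
Service was by mail, adding 5 days: October 15, 2024 + 5 days = October 20, 2024.
From August 3, 2024 through September 9, 2024 inclusive is 38 days; tolling adds 38 days: October 20, 2024 + 38 days = November 27, 2024.
November 27, 2024 is a listed holiday. The next qualifying day is November 28, 2024.

November 28, 2024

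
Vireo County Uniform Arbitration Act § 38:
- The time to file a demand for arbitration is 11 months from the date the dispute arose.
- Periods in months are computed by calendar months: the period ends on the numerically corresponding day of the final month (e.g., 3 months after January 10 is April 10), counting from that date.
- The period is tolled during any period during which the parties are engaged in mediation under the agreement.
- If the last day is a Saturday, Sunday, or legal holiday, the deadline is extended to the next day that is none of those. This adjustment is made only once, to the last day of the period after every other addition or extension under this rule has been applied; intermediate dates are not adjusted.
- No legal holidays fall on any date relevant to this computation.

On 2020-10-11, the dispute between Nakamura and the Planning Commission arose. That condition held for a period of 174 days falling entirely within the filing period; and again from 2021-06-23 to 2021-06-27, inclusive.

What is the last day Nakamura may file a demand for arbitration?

11 months after 2020-10-11 is September 11, 2021.
Tolling adds 174 days: September 11, 2021 + 174 days = March 4, 2022.
From June 23, 2021 through June 27, 2021 inclusive is 5 days; tolling adds 5 days: March 4, 2022 + 5 days = March 9, 2022.
March 9, 2022 is a Wednesday and not a legal holiday, so no extension applies.

March 9, 2022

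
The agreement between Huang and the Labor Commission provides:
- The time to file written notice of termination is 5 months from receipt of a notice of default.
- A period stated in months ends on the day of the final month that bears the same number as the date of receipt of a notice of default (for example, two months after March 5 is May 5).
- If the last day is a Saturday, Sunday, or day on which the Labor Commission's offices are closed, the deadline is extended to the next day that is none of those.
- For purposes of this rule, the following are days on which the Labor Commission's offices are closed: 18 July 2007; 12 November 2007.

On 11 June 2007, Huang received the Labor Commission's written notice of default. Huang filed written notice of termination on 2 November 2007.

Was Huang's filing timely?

5 months after 11 June 2007 is November 11, 2007.
November 11, 2007 is Sunday; November 12, 2007 is a listed holiday. The next qualifying day is November 13, 2007.
The deadline is November 13, 2007; the filing on November 2, 2007 is on or before that date.

Yes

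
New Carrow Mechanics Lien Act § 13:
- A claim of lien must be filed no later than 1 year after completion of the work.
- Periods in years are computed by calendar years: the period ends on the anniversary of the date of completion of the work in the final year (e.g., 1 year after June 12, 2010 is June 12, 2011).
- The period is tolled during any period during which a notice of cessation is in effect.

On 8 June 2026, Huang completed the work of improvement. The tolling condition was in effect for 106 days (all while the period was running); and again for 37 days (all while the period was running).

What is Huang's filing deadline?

October 29, 2027

1 year after 8 June 2026 is June 8, 2027.
Tolling adds 106 days: June 8, 2027 + 106 days = September 22, 2027.
Tolling adds 37 days: September 22, 2027 + 37 days = October 29, 2027.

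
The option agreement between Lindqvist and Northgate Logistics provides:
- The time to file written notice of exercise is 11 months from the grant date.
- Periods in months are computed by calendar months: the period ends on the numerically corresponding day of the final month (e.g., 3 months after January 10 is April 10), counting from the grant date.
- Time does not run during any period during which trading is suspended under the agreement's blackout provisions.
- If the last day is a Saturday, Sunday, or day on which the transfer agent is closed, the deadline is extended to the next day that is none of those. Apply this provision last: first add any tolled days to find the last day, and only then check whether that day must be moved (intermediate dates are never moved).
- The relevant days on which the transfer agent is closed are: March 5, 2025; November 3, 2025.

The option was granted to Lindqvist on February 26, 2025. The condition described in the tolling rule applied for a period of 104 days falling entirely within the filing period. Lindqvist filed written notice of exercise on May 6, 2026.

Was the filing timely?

Yes

11 months after February 26, 2025 is January 26, 2026.
Tolling adds 104 days: January 26, 2026 + 104 days = May 10, 2026.
May 10, 2026 is Sunday. The next qualifying day is May 11, 2026.
The deadline is May 11, 2026; the filing on May 6, 2026 is on or before that date.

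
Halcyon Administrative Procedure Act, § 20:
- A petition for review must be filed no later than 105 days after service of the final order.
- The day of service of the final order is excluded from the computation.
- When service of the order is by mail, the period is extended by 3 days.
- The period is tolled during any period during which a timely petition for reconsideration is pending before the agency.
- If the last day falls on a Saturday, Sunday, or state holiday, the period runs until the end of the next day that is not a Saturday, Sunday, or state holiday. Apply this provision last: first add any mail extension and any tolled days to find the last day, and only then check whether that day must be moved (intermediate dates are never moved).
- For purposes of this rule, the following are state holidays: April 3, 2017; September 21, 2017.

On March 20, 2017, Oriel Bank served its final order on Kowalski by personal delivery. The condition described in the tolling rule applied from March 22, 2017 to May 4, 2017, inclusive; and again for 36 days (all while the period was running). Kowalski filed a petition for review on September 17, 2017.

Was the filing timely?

105 days after March 20, 2017 is July 3, 2017.
Service was not by mail, so no mail extension applies.
From March 22, 2017 through May 4, 2017 inclusive is 44 days; tolling adds 44 days: July 3, 2017 + 44 days = August 16, 2017.
Tolling adds 36 days: August 16, 2017 + 36 days = September 21, 2017.
September 21, 2017 is a listed holiday. The next qualifying day is September 22, 2017.
The deadline is September 22, 2017; the filing on September 17, 2017 is on or before that date.

Yes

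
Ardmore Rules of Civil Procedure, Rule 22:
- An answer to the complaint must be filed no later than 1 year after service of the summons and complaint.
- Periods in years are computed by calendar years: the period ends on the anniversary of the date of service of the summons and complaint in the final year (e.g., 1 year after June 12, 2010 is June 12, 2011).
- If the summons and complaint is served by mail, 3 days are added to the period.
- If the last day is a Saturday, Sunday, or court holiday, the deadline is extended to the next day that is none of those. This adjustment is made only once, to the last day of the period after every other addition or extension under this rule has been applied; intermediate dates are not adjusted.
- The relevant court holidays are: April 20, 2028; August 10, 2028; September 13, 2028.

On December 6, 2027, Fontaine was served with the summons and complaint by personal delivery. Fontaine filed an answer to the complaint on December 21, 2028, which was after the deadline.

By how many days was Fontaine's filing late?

15 days

1 year after December 6, 2027 is December 6, 2028.
Service was not by mail, so no mail extension applies.
December 6, 2028 is a Wednesday and not a court holiday, so no extension applies.
The deadline is December 6, 2028; from December 6, 2028 to December 21, 2028 is 15 days.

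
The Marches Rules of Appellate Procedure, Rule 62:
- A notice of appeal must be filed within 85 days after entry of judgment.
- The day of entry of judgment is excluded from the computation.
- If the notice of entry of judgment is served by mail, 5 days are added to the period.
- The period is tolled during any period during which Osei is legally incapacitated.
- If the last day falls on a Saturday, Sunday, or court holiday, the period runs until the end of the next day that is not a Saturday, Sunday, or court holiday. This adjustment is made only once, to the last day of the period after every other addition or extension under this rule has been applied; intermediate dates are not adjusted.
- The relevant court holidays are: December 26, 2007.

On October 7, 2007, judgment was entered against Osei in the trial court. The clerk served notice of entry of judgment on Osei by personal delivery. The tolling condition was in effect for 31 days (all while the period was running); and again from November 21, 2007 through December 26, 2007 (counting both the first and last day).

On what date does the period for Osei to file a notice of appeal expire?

85 days after October 7, 2007 is December 31, 2007.
Service was not by mail, so no mail extension applies.
Tolling adds 31 days: December 31, 2007 + 31 days = January 31, 2008.
From November 21, 2007 through December 26, 2007 inclusive is 36 days; tolling adds 36 days: January 31, 2008 + 36 days = March 7, 2008.
March 7, 2008 is a Friday and not a court holiday, so no extension applies.

March 7, 2008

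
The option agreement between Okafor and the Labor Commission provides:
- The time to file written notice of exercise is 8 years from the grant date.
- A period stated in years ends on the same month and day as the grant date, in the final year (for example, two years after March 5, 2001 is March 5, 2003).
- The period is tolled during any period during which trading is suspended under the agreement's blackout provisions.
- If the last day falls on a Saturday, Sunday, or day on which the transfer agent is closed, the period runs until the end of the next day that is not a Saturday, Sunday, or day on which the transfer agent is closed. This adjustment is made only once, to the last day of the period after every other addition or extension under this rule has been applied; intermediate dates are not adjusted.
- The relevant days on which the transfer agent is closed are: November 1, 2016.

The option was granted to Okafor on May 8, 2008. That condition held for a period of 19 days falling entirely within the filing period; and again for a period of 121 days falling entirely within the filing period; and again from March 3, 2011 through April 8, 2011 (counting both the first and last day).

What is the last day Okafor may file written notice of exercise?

November 2, 2016

8 years after May 8, 2008 is May 8, 2016.
Tolling adds 19 days: May 8, 2016 + 19 days = May 27, 2016.
Tolling adds 121 days: May 27, 2016 + 121 days = September 25, 2016.
From March 3, 2011 through April 8, 2011 inclusive is 37 days; tolling adds 37 days: September 25, 2016 + 37 days = November 1, 2016.
November 1, 2016 is a listed holiday. The next qualifying day is November 2, 2016.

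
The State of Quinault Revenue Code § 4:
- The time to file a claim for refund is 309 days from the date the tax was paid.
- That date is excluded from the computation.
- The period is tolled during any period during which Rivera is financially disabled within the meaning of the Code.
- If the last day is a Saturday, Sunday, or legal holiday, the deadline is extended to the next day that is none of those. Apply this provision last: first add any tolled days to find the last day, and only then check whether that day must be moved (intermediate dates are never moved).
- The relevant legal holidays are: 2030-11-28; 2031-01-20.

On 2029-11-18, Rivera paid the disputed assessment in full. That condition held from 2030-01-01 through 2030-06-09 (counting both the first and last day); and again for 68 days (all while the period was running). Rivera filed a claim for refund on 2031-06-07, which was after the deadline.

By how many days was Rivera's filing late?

309 days after 2029-11-18 is September 23, 2030.
From January 1, 2030 through June 9, 2030 inclusive is 160 days; tolling adds 160 days: September 23, 2030 + 160 days = March 2, 2031.
Tolling adds 68 days: March 2, 2031 + 68 days = May 9, 2031.
May 9, 2031 is a Friday and not a legal holiday, so no extension applies.
The deadline is May 9, 2031; from May 9, 2031 to June 7, 2031 is 29 days.

29 days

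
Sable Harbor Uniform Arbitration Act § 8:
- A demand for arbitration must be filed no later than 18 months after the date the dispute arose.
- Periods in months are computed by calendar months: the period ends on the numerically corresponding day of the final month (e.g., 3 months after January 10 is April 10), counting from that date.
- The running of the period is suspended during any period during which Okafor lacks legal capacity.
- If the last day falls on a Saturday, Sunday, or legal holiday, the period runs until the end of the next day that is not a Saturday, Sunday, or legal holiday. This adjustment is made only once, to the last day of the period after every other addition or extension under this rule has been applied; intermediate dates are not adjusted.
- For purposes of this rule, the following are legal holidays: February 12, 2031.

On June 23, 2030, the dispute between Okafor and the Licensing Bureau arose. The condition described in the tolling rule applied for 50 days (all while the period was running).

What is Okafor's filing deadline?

February 11, 2032

18 months after June 23, 2030 is December 23, 2031.
Tolling adds 50 days: December 23, 2031 + 50 days = February 11, 2032.
February 11, 2032 is a Wednesday and not a legal holiday, so no extension applies.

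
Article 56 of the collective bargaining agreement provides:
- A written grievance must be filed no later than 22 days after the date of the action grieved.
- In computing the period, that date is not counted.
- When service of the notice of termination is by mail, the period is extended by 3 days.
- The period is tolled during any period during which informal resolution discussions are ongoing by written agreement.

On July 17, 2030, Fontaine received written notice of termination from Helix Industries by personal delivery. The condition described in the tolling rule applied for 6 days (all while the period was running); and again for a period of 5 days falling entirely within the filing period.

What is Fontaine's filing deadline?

August 19, 2030

22 days after July 17, 2030 is August 8, 2030.
Service was not by mail, so no mail extension applies.
Tolling adds 6 days: August 8, 2030 + 6 days = August 14, 2030.
Tolling adds 5 days: August 14, 2030 + 5 days = August 19, 2030.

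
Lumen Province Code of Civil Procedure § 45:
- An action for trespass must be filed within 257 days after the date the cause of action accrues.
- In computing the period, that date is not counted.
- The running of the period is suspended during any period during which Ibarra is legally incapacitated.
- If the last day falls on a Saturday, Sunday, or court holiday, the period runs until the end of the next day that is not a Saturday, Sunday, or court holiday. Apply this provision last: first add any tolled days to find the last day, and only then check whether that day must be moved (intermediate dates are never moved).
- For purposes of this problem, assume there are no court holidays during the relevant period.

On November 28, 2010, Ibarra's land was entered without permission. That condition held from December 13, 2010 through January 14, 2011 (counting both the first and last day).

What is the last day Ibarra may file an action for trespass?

September 14, 2011

257 days after November 28, 2010 is August 12, 2011.
From December 13, 2010 through January 14, 2011 inclusive is 33 days; tolling adds 33 days: August 12, 2011 + 33 days = September 14, 2011.
September 14, 2011 is a Wednesday and not a court holiday, so no extension applies.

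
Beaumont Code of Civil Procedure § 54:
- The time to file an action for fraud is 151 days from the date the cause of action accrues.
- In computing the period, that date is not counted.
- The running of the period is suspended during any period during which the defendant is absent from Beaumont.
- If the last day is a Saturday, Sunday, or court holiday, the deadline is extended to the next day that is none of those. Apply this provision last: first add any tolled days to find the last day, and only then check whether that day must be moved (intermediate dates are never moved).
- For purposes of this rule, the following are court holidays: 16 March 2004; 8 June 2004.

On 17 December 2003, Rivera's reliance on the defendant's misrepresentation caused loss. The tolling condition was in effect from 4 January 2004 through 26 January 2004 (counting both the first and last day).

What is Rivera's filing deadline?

June 9, 2004

151 days after 17 December 2003 is May 16, 2004.
From January 4, 2004 through January 26, 2004 inclusive is 23 days; tolling adds 23 days: May 16, 2004 + 23 days = June 8, 2004.
June 8, 2004 is a listed holiday. The next qualifying day is June 9, 2004.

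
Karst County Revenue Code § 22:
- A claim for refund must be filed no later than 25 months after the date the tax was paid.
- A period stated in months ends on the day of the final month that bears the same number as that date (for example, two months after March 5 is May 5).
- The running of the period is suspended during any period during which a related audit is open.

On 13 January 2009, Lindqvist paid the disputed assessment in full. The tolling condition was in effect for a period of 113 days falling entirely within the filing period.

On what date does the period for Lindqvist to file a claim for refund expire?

25 months after 13 January 2009 is February 13, 2011.
Tolling adds 113 days: February 13, 2011 + 113 days = June 6, 2011.

June 6, 2011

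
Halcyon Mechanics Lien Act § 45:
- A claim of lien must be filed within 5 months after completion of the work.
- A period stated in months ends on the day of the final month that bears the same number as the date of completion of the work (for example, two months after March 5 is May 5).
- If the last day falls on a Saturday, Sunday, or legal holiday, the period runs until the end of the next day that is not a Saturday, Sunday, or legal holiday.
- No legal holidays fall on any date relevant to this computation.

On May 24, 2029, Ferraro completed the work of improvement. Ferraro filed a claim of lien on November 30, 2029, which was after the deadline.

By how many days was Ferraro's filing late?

5 months after May 24, 2029 is October 24, 2029.
October 24, 2029 is a Wednesday and not a legal holiday, so no extension applies.
The deadline is October 24, 2029; from October 24, 2029 to November 30, 2029 is 37 days.

37 days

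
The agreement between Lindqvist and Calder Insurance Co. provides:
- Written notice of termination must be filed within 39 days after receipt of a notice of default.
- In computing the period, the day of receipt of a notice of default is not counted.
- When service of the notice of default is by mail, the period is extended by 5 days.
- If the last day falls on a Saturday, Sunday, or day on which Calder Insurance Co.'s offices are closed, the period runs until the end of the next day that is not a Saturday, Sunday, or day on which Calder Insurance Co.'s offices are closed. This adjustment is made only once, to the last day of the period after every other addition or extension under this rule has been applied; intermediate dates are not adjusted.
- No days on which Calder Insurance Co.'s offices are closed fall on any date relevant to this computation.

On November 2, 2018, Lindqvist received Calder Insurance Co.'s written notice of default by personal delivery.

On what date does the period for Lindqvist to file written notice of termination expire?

39 days after November 2, 2018 is December 11, 2018.
Service was not by mail, so no mail extension applies.
December 11, 2018 is a Tuesday and not a day on which Calder Insurance Co.'s offices are closed, so no extension applies.

December 11, 2018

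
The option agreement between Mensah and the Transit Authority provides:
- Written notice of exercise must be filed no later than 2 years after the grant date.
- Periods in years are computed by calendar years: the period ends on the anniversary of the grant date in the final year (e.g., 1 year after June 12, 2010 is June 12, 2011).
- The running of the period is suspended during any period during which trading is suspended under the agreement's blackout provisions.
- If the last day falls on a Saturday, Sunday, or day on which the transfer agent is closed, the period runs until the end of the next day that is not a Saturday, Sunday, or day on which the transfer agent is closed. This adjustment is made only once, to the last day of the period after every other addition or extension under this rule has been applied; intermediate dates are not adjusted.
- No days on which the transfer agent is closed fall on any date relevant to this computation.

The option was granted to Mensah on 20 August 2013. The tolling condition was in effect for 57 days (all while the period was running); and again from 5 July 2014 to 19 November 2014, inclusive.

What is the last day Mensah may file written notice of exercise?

March 2, 2016

2 years after 20 August 2013 is August 20, 2015.
Tolling adds 57 days: August 20, 2015 + 57 days = October 16, 2015.
From July 5, 2014 through November 19, 2014 inclusive is 138 days; tolling adds 138 days: October 16, 2015 + 138 days = March 2, 2016.
March 2, 2016 is a Wednesday and not a day on which the transfer agent is closed, so no extension applies.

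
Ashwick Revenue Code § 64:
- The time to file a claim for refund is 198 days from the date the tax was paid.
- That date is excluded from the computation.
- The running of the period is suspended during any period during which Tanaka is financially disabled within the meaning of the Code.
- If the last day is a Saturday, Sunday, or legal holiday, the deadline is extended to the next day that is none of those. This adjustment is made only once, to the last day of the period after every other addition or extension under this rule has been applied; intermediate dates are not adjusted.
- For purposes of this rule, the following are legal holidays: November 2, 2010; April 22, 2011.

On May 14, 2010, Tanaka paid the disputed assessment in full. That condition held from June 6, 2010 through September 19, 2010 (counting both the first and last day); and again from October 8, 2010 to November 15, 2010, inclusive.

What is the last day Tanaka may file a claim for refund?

198 days after May 14, 2010 is November 28, 2010.
From June 6, 2010 through September 19, 2010 inclusive is 106 days; tolling adds 106 days: November 28, 2010 + 106 days = March 14, 2011.
From October 8, 2010 through November 15, 2010 inclusive is 39 days; tolling adds 39 days: March 14, 2011 + 39 days = April 22, 2011.
April 22, 2011 is a listed holiday; April 23, 2011 is Saturday; April 24, 2011 is Sunday. The next qualifying day is April 25, 2011.

April 25, 2011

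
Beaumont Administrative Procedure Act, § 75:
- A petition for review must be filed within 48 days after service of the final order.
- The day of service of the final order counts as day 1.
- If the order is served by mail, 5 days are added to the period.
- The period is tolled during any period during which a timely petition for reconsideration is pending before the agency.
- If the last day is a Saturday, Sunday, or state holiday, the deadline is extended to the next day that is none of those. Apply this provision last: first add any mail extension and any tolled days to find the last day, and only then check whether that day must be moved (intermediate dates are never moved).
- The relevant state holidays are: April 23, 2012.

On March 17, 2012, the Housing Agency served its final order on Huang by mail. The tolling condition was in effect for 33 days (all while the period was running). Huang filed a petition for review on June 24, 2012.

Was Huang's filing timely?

No

Counting March 17, 2012 as day 1, day 48 is May 3, 2012.
Service was by mail, adding 5 days: May 3, 2012 + 5 days = May 8, 2012.
Tolling adds 33 days: May 8, 2012 + 33 days = June 10, 2012.
June 10, 2012 is Sunday. The next qualifying day is June 11, 2012.
The deadline is June 11, 2012; the filing on June 24, 2012 is after that date.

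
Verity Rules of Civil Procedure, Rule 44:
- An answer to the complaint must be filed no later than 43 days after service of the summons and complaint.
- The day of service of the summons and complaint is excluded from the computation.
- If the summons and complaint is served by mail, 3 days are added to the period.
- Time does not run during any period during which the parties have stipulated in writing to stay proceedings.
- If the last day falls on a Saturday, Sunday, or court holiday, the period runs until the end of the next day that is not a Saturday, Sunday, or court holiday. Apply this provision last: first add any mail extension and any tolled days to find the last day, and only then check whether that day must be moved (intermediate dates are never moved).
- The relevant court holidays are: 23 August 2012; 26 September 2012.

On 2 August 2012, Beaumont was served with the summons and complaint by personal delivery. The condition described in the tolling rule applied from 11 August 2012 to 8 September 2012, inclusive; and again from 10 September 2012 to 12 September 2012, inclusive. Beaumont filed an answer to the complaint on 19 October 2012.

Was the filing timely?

43 days after 2 August 2012 is September 14, 2012.
Service was not by mail, so no mail extension applies.
From August 11, 2012 through September 8, 2012 inclusive is 29 days; tolling adds 29 days: September 14, 2012 + 29 days = October 13, 2012.
From September 10, 2012 through September 12, 2012 inclusive is 3 days; tolling adds 3 days: October 13, 2012 + 3 days = October 16, 2012.
October 16, 2012 is a Tuesday and not a court holiday, so no extension applies.
The deadline is October 16, 2012; the filing on October 19, 2012 is after that date.

No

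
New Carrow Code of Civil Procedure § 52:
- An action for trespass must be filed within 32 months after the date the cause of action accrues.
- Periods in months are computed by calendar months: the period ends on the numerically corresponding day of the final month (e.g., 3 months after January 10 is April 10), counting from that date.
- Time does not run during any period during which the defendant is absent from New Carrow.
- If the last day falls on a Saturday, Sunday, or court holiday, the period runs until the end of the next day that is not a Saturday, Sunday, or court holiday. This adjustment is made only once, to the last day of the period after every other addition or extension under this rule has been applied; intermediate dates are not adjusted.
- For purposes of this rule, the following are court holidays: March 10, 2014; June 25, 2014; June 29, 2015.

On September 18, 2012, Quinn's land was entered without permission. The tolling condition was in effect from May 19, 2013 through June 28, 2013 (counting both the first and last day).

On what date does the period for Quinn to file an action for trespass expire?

June 30, 2015

32 months after September 18, 2012 is May 18, 2015.
From May 19, 2013 through June 28, 2013 inclusive is 41 days; tolling adds 41 days: May 18, 2015 + 41 days = June 28, 2015.
June 28, 2015 is Sunday; June 29, 2015 is a listed holiday. The next qualifying day is June 30, 2015.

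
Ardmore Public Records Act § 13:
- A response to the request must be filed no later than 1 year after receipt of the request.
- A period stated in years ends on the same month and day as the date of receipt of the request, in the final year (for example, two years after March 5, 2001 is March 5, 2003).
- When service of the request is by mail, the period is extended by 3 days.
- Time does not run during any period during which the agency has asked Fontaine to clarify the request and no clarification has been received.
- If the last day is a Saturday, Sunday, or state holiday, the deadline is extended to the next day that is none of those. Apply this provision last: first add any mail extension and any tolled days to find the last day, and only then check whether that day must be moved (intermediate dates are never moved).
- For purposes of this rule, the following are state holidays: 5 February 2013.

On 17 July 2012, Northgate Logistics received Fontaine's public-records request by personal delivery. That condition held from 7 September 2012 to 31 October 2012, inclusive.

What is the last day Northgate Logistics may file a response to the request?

1 year after 17 July 2012 is July 17, 2013.
Service was not by mail, so no mail extension applies.
From September 7, 2012 through October 31, 2012 inclusive is 55 days; tolling adds 55 days: July 17, 2013 + 55 days = September 10, 2013.
September 10, 2013 is a Tuesday and not a state holiday, so no extension applies.

September 10, 2013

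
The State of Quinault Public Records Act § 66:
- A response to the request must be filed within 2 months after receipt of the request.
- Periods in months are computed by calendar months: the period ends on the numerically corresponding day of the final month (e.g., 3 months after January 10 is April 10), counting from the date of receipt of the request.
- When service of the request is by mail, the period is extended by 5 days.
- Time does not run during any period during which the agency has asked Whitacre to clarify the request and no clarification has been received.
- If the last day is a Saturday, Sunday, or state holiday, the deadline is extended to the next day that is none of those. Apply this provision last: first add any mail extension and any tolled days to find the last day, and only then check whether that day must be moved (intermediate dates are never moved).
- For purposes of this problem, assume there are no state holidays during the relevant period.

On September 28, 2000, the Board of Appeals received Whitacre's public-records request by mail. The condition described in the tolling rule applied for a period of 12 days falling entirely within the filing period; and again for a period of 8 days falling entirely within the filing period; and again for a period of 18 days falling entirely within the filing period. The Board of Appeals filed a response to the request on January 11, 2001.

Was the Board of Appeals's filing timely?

No

2 months after September 28, 2000 is November 28, 2000.
Service was by mail, adding 5 days: November 28, 2000 + 5 days = December 3, 2000.
Tolling adds 12 days: December 3, 2000 + 12 days = December 15, 2000.
Tolling adds 8 days: December 15, 2000 + 8 days = December 23, 2000.
Tolling adds 18 days: December 23, 2000 + 18 days = January 10, 2001.
January 10, 2001 is a Wednesday and not a state holiday, so no extension applies.
The deadline is January 10, 2001; the filing on January 11, 2001 is after that date.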